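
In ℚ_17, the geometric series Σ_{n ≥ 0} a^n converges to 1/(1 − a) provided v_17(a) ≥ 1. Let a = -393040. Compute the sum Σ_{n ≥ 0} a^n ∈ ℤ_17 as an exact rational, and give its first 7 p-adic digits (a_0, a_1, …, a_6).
Σ a^n = 1/(1 − a) = 1/393041;  first 7 digits = (1, 0, 0, 5, 12, 16, 7)

v_17(a) = 3 ≥ 1, so the series converges in ℤ_17 to 1/(1 − a) = 1/(1 − (-393040)) = 1/393041. Expand this rational in ℤ_17: compute digits iteratively via d_i = x_i mod 17, x_{i+1} = (x_i − d_i)/17. The first 7 digits are (1, 0, 0, 5, 12, 16, 7).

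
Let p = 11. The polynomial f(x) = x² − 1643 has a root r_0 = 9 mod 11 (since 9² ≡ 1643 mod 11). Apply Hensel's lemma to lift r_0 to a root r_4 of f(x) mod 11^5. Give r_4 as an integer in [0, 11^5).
r_4 = 48321 (mod 161051)

Hensel's recurrence: r_{i+1} = r_i − f(r_i)·(f′(r_i))^{-1} mod 11^{i+2}, with f′(x) = 2x. Iterate:
  r_0 = 9 (mod 11)
  r_1 = 42 (mod 121)
  r_2 = 405 (mod 1331)
  r_3 = 4398 (mod 14641)
  r_4 = 48321 (mod 161051)
Final: r_4 = 48321, and one checks f(r_4) ≡ 0 mod 11^5.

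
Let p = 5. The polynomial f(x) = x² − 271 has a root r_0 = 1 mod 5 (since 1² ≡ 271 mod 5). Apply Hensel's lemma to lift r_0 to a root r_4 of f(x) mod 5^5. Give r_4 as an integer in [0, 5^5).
r_4 = 2461 (mod 3125)

Hensel's recurrence: r_{i+1} = r_i − f(r_i)·(f′(r_i))^{-1} mod 5^{i+2}, with f′(x) = 2x. Iterate:
  r_0 = 1 (mod 5)
  r_1 = 11 (mod 25)
  r_2 = 86 (mod 125)
  r_3 = 586 (mod 625)
  r_4 = 2461 (mod 3125)
Final: r_4 = 2461, and one checks f(r_4) ≡ 0 mod 5^5.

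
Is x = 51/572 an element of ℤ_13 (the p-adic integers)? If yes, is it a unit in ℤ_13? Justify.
x ∉ ℤ_13 (v_13(x) = -1 < 0)

ℤ_13 = {x ∈ ℚ_13 : v_13(x) ≥ 0} and ℤ_13^× = {x ∈ ℤ_13 : v_13(x) = 0}. Here v_13(51/572) = v_13(num) − v_13(den) = -1; compare against these criteria.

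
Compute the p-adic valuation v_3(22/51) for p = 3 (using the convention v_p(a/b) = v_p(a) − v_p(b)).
v_3(22/51) = -1

Factor powers of 3 from the numerator and denominator of the reduced fraction: 22 = 3^0 · 22 and 51 = 3^1 · 17. Apply v_p(a/b) = v_p(a) − v_p(b): v_3(22/51) = 0 − 1 = -1.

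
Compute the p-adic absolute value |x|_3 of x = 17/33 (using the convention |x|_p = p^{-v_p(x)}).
|17/33|_3 = 3

Step 1 — compute v_3(x) by factoring powers of 3 out of the numerator and denominator: v_3(17/33) = -1. Step 2 — apply |x|_p = p^{-v_p(x)} = 3^{1} = 3.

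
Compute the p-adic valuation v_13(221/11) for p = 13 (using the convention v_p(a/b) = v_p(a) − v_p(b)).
v_13(221/11) = 1

Factor powers of 13 from the numerator and denominator of the reduced fraction: 221 = 13^1 · 17 and 11 = 13^0 · 11. Apply v_p(a/b) = v_p(a) − v_p(b): v_13(221/11) = 1 − 0 = 1.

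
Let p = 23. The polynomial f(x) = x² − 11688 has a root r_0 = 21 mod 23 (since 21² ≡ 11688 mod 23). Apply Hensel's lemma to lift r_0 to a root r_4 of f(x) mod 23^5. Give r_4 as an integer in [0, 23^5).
r_4 = 5588607 (mod 6436343)

Hensel's recurrence: r_{i+1} = r_i − f(r_i)·(f′(r_i))^{-1} mod 23^{i+2}, with f′(x) = 2x. Iterate:
  r_0 = 21 (mod 23)
  r_1 = 251 (mod 529)
  r_2 = 3954 (mod 12167)
  r_3 = 271628 (mod 279841)
  r_4 = 5588607 (mod 6436343)
Final: r_4 = 5588607, and one checks f(r_4) ≡ 0 mod 23^5.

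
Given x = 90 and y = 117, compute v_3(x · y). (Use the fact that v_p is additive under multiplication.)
v_3(10530) = 4

v_p(x) = 2 (factor: 90 = 3^2 · 10); v_p(y) = 2 (factor: 117 = 3^2 · 13). Additivity: v_p(xy) = v_p(x) + v_p(y) = 2 + 2 = 4. (Direct check: xy = 10530 = 3^4 · (130).)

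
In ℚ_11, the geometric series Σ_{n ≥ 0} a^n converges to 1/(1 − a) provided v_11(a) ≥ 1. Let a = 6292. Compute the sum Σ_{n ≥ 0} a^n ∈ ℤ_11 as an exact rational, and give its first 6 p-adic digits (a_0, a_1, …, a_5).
Σ a^n = 1/(1 − a) = -1/6291;  first 6 digits = (1, 0, 8, 4, 9, 3)

v_11(a) = 2 ≥ 1, so the series converges in ℤ_11 to 1/(1 − a) = 1/(1 − 6292) = -1/6291. Expand this rational in ℤ_11: compute digits iteratively via d_i = x_i mod 11, x_{i+1} = (x_i − d_i)/11. The first 6 digits are (1, 0, 8, 4, 9, 3).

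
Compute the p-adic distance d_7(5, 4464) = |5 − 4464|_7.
d_7(5, 4464) = 1/343

Step 1 — x − y = 5 − 4464 = -4459. Step 2 — v_7(-4459) = 3 (factor: -4459 = −(7^3 · 13); the sign does not affect v_p). Step 3 — |x − y|_7 = 7^{-3} = 1/343.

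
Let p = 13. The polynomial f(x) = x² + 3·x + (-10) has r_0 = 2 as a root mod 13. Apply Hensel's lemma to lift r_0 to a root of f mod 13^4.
r_3 = 2 (mod 28561)

Hensel: r_{i+1} = r_i − f(r_i)·(f′(r_i))^{-1} mod 13^{i+2}, f′(x) = 2x + 3. Iterate:
  r_0 = 2 (mod 13)
  r_1 = 2 (mod 169)
  r_2 = 2 (mod 2197)
  r_3 = 2 (mod 28561)
Final: r = 2 satisfies f(r) ≡ 0 mod 13^4.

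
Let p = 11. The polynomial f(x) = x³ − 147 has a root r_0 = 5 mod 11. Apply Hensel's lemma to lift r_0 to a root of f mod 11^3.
r_2 = 478 (mod 1331)

Hensel: r_{i+1} = r_i − f(r_i)/f′(r_i) mod 11^{i+2}, where f′(x) = 3x². Iterate:
  r_0 = 5 (mod 11)
  r_1 = 115 (mod 121)
  r_2 = 478 (mod 1331)
Final: r = 478 with f(r) ≡ 0 mod 11^3.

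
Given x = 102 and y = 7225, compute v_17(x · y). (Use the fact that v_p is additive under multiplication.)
v_17(736950) = 3

v_p(x) = 1 (factor: 102 = 17^1 · 6); v_p(y) = 2 (factor: 7225 = 17^2 · 25). Additivity: v_p(xy) = v_p(x) + v_p(y) = 1 + 2 = 3. (Direct check: xy = 736950 = 17^3 · (150).)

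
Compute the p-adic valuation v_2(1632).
v_2(1632) = 5

v_2(n) is the largest exponent k such that 2^k divides n. Factor out: 1632 = 2^5 · 51. (Sign doesn't affect v_p.) So v_2(1632) = 5.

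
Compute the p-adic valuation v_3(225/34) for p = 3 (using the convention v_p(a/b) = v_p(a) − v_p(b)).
v_3(225/34) = 2

Factor powers of 3 from the numerator and denominator of the reduced fraction: 225 = 3^2 · 25 and 34 = 3^0 · 34. Apply v_p(a/b) = v_p(a) − v_p(b): v_3(225/34) = 2 − 0 = 2.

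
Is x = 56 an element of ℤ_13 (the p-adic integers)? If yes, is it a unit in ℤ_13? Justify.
x ∈ ℤ_13^× (unit); v_13(x) = 0

ℤ_13 = {x ∈ ℚ_13 : v_13(x) ≥ 0} and ℤ_13^× = {x ∈ ℤ_13 : v_13(x) = 0}. Here v_13(56) = v_13(num) − v_13(den) = 0; compare against these criteria.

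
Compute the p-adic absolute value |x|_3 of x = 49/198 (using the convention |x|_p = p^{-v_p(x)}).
|49/198|_3 = 9

Step 1 — compute v_3(x) by factoring powers of 3 out of the numerator and denominator: v_3(49/198) = -2. Step 2 — apply |x|_p = p^{-v_p(x)} = 3^{2} = 9.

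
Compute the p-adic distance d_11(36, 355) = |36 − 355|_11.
d_11(36, 355) = 1/11

Step 1 — x − y = 36 − 355 = -319. Step 2 — v_11(-319) = 1 (factor: -319 = −(11^1 · 29); the sign does not affect v_p). Step 3 — |x − y|_11 = 11^{-1} = 1/11.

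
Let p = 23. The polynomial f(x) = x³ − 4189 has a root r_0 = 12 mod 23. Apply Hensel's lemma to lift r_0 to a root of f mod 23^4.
r_3 = 122671 (mod 279841)

Hensel: r_{i+1} = r_i − f(r_i)/f′(r_i) mod 23^{i+2}, where f′(x) = 3x². Iterate:
  r_0 = 12 (mod 23)
  r_1 = 472 (mod 529)
  r_2 = 1001 (mod 12167)
  r_3 = 122671 (mod 279841)
Final: r = 122671 with f(r) ≡ 0 mod 23^4.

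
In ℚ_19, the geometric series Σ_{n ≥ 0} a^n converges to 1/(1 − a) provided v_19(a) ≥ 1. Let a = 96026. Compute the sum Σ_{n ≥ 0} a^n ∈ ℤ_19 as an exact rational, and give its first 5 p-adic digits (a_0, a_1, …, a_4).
Σ a^n = 1/(1 − a) = -1/96025;  first 5 digits = (1, 0, 0, 14, 0)

v_19(a) = 3 ≥ 1, so the series converges in ℤ_19 to 1/(1 − a) = 1/(1 − 96026) = -1/96025. Expand this rational in ℤ_19: compute digits iteratively via d_i = x_i mod 19, x_{i+1} = (x_i − d_i)/19. The first 5 digits are (1, 0, 0, 14, 0).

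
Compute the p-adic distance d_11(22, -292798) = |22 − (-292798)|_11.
d_11(22, -292798) = 1/14641

Step 1 — x − y = 22 − (-292798) = 292820. Step 2 — v_11(292820) = 4 (factor: 292820 = (11^4 · 20); the sign does not affect v_p). Step 3 — |x − y|_11 = 11^{-4} = 1/14641.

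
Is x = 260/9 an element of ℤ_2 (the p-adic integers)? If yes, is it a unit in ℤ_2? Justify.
x ∈ ℤ_2 but not a unit; v_2(x) = 2 > 0

ℤ_2 = {x ∈ ℚ_2 : v_2(x) ≥ 0} and ℤ_2^× = {x ∈ ℤ_2 : v_2(x) = 0}. Here v_2(260/9) = v_2(num) − v_2(den) = 2; compare against these criteria.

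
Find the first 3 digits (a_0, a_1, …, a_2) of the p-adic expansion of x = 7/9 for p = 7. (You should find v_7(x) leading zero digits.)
(a_0, …, a_2) = (0, 4, 1)

v_7(7/9) = 1, so a_0 = ... = a_0 = 0. Factor out: x = 7^1 · u with u = 1/9 a unit in ℤ_7. Expand u iteratively via a_{v+i} = u_i mod 7, u_{i+1} = (u_i − a_{v+i})/7:
  u_0 = 1/9;  a_1 = 4;  u_1 = (u_0 − 4)/7 = -5/9
  u_1 = -5/9;  a_2 = 1;  u_2 = (u_1 − 1)/7 = -2/9
Digits: (0, 4, 1).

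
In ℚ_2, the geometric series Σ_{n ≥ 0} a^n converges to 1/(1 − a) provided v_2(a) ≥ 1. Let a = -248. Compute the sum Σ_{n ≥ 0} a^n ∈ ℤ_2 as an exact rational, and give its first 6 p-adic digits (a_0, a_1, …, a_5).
Σ a^n = 1/(1 − a) = 1/249;  first 6 digits = (1, 0, 0, 1, 0, 0)

v_2(a) = 3 ≥ 1, so the series converges in ℤ_2 to 1/(1 − a) = 1/(1 − (-248)) = 1/249. Expand this rational in ℤ_2: compute digits iteratively via d_i = x_i mod 2, x_{i+1} = (x_i − d_i)/2. The first 6 digits are (1, 0, 0, 1, 0, 0).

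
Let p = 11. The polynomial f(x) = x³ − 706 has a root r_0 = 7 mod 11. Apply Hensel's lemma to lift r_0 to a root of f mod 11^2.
r_1 = 7 (mod 121)

Hensel: r_{i+1} = r_i − f(r_i)/f′(r_i) mod 11^{i+2}, where f′(x) = 3x². Iterate:
  r_0 = 7 (mod 11)
  r_1 = 7 (mod 121)
Final: r = 7 with f(r) ≡ 0 mod 11^2.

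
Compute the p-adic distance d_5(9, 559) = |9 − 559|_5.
d_5(9, 559) = 1/25

Step 1 — x − y = 9 − 559 = -550. Step 2 — v_5(-550) = 2 (factor: -550 = −(5^2 · 22); the sign does not affect v_p). Step 3 — |x − y|_5 = 5^{-2} = 1/25.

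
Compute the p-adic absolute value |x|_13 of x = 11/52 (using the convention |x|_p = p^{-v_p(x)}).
|11/52|_13 = 13

Step 1 — compute v_13(x) by factoring powers of 13 out of the numerator and denominator: v_13(11/52) = -1. Step 2 — apply |x|_p = p^{-v_p(x)} = 13^{1} = 13.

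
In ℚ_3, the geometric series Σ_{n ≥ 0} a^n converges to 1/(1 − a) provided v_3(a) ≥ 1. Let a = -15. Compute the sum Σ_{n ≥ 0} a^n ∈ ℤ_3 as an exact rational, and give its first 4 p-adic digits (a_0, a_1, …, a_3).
Σ a^n = 1/(1 − a) = 1/16;  first 4 digits = (1, 1, 2, 2)

v_3(a) = 1 ≥ 1, so the series converges in ℤ_3 to 1/(1 − a) = 1/(1 − (-15)) = 1/16. Expand this rational in ℤ_3: compute digits iteratively via d_i = x_i mod 3, x_{i+1} = (x_i − d_i)/3. The first 4 digits are (1, 1, 2, 2).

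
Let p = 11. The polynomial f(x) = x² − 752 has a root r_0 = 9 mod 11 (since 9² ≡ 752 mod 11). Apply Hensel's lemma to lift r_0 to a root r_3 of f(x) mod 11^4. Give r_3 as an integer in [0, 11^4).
r_3 = 12879 (mod 14641)

Hensel's recurrence: r_{i+1} = r_i − f(r_i)·(f′(r_i))^{-1} mod 11^{i+2}, with f′(x) = 2x. Iterate:
  r_0 = 9 (mod 11)
  r_1 = 53 (mod 121)
  r_2 = 900 (mod 1331)
  r_3 = 12879 (mod 14641)
Final: r_3 = 12879, and one checks f(r_3) ≡ 0 mod 11^4.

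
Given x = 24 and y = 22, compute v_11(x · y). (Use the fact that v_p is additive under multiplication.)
v_11(528) = 1

v_p(x) = 0 (factor: 24 = 11^0 · 24); v_p(y) = 1 (factor: 22 = 11^1 · 2). Additivity: v_p(xy) = v_p(x) + v_p(y) = 0 + 1 = 1. (Direct check: xy = 528 = 11^1 · (48).)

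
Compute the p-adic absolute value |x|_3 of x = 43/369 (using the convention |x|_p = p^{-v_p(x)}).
|43/369|_3 = 9

Step 1 — compute v_3(x) by factoring powers of 3 out of the numerator and denominator: v_3(43/369) = -2. Step 2 — apply |x|_p = p^{-v_p(x)} = 3^{2} = 9.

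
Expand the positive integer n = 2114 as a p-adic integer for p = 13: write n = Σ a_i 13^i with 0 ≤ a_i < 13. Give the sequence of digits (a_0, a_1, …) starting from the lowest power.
(a_0, a_1, …) = (8, 6, 12)

Repeated division by 13 gives the digits low-to-high: 2114 = 8 + 6·13^1 + 12·13^2. Digit sequence: (8, 6, 12).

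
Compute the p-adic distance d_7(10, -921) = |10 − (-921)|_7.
d_7(10, -921) = 1/49

Step 1 — x − y = 10 − (-921) = 931. Step 2 — v_7(931) = 2 (factor: 931 = (7^2 · 19); the sign does not affect v_p). Step 3 — |x − y|_7 = 7^{-2} = 1/49.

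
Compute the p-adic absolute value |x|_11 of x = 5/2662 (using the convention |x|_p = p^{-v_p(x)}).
|5/2662|_11 = 1331

Step 1 — compute v_11(x) by factoring powers of 11 out of the numerator and denominator: v_11(5/2662) = -3. Step 2 — apply |x|_p = p^{-v_p(x)} = 11^{3} = 1331.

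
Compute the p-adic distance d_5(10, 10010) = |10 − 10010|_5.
d_5(10, 10010) = 1/625

Step 1 — x − y = 10 − 10010 = -10000. Step 2 — v_5(-10000) = 4 (factor: -10000 = −(5^4 · 16); the sign does not affect v_p). Step 3 — |x − y|_5 = 5^{-4} = 1/625.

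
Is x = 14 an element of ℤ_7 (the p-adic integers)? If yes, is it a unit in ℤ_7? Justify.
x ∈ ℤ_7 but not a unit; v_7(x) = 1 > 0

ℤ_7 = {x ∈ ℚ_7 : v_7(x) ≥ 0} and ℤ_7^× = {x ∈ ℤ_7 : v_7(x) = 0}. Here v_7(14) = v_7(num) − v_7(den) = 1; compare against these criteria.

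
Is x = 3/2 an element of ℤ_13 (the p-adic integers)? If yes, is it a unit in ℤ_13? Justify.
x ∈ ℤ_13^× (unit); v_13(x) = 0

ℤ_13 = {x ∈ ℚ_13 : v_13(x) ≥ 0} and ℤ_13^× = {x ∈ ℤ_13 : v_13(x) = 0}. Here v_13(3/2) = v_13(num) − v_13(den) = 0; compare against these criteria.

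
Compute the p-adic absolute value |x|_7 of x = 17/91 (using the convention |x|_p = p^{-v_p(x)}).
|17/91|_7 = 7

Step 1 — compute v_7(x) by factoring powers of 7 out of the numerator and denominator: v_7(17/91) = -1. Step 2 — apply |x|_p = p^{-v_p(x)} = 7^{1} = 7.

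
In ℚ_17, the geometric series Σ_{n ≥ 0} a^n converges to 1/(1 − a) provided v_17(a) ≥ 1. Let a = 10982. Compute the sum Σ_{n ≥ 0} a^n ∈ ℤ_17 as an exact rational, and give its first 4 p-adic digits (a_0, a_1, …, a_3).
Σ a^n = 1/(1 − a) = -1/10981;  first 4 digits = (1, 0, 4, 2)

v_17(a) = 2 ≥ 1, so the series converges in ℤ_17 to 1/(1 − a) = 1/(1 − 10982) = -1/10981. Expand this rational in ℤ_17: compute digits iteratively via d_i = x_i mod 17, x_{i+1} = (x_i − d_i)/17. The first 4 digits are (1, 0, 4, 2).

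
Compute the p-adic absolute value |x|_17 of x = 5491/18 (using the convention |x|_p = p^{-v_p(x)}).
|5491/18|_17 = 1/289

Step 1 — compute v_17(x) by factoring powers of 17 out of the numerator and denominator: v_17(5491/18) = 2. Step 2 — apply |x|_p = p^{-v_p(x)} = 17^{-2} = 1/289.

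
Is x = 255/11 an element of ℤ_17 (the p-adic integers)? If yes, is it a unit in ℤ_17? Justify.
x ∈ ℤ_17 but not a unit; v_17(x) = 1 > 0

ℤ_17 = {x ∈ ℚ_17 : v_17(x) ≥ 0} and ℤ_17^× = {x ∈ ℤ_17 : v_17(x) = 0}. Here v_17(255/11) = v_17(num) − v_17(den) = 1; compare against these criteria.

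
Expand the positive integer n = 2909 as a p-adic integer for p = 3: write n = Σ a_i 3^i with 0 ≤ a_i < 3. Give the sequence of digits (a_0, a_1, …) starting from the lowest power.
(a_0, a_1, …) = (2, 0, 2, 2, 2, 2, 0, 1)

Repeated division by 3 gives the digits low-to-high: 2909 = 2 + 2·3^2 + 2·3^3 + 2·3^4 + 2·3^5 + 1·3^7. Digit sequence: (2, 0, 2, 2, 2, 2, 0, 1).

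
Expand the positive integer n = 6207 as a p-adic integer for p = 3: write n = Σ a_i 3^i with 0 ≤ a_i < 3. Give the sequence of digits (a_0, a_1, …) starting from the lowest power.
(a_0, a_1, …) = (0, 2, 2, 1, 1, 1, 2, 2)

Repeated division by 3 gives the digits low-to-high: 6207 = 2·3^1 + 2·3^2 + 1·3^3 + 1·3^4 + 1·3^5 + 2·3^6 + 2·3^7. Digit sequence: (0, 2, 2, 1, 1, 1, 2, 2).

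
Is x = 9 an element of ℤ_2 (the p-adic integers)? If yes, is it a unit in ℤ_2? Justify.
x ∈ ℤ_2^× (unit); v_2(x) = 0

ℤ_2 = {x ∈ ℚ_2 : v_2(x) ≥ 0} and ℤ_2^× = {x ∈ ℤ_2 : v_2(x) = 0}. Here v_2(9) = v_2(num) − v_2(den) = 0; compare against these criteria.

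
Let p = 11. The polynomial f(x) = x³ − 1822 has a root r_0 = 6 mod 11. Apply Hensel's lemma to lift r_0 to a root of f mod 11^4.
r_3 = 3075 (mod 14641)

Hensel: r_{i+1} = r_i − f(r_i)/f′(r_i) mod 11^{i+2}, where f′(x) = 3x². Iterate:
  r_0 = 6 (mod 11)
  r_1 = 50 (mod 121)
  r_2 = 413 (mod 1331)
  r_3 = 3075 (mod 14641)
Final: r = 3075 with f(r) ≡ 0 mod 11^4.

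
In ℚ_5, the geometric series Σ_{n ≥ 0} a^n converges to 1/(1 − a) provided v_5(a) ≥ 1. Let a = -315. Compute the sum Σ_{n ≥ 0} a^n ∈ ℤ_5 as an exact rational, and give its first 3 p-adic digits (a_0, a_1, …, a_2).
Σ a^n = 1/(1 − a) = 1/316;  first 3 digits = (1, 2, 1)

v_5(a) = 1 ≥ 1, so the series converges in ℤ_5 to 1/(1 − a) = 1/(1 − (-315)) = 1/316. Expand this rational in ℤ_5: compute digits iteratively via d_i = x_i mod 5, x_{i+1} = (x_i − d_i)/5. The first 3 digits are (1, 2, 1).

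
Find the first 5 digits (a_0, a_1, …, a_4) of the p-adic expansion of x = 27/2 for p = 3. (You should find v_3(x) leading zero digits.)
(a_0, …, a_4) = (0, 0, 0, 2, 1)

v_3(27/2) = 3, so a_0 = ... = a_2 = 0. Factor out: x = 3^3 · u with u = 1/2 a unit in ℤ_3. Expand u iteratively via a_{v+i} = u_i mod 3, u_{i+1} = (u_i − a_{v+i})/3:
  u_0 = 1/2;  a_3 = 2;  u_1 = (u_0 − 2)/3 = -1/2
  u_1 = -1/2;  a_4 = 1;  u_2 = (u_1 − 1)/3 = -1/2
Digits: (0, 0, 0, 2, 1).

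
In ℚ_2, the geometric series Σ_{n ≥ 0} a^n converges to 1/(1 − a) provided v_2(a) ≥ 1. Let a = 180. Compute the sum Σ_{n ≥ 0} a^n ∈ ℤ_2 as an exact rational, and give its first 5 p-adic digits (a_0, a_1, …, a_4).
Σ a^n = 1/(1 − a) = -1/179;  first 5 digits = (1, 0, 1, 0, 0)

v_2(a) = 2 ≥ 1, so the series converges in ℤ_2 to 1/(1 − a) = 1/(1 − 180) = -1/179. Expand this rational in ℤ_2: compute digits iteratively via d_i = x_i mod 2, x_{i+1} = (x_i − d_i)/2. The first 5 digits are (1, 0, 1, 0, 0).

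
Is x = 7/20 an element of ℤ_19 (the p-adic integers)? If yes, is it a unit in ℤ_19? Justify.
x ∈ ℤ_19^× (unit); v_19(x) = 0

ℤ_19 = {x ∈ ℚ_19 : v_19(x) ≥ 0} and ℤ_19^× = {x ∈ ℤ_19 : v_19(x) = 0}. Here v_19(7/20) = v_19(num) − v_19(den) = 0; compare against these criteria.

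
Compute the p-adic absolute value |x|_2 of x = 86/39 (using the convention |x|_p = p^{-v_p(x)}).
|86/39|_2 = 1/2

Step 1 — compute v_2(x) by factoring powers of 2 out of the numerator and denominator: v_2(86/39) = 1. Step 2 — apply |x|_p = p^{-v_p(x)} = 2^{-1} = 1/2.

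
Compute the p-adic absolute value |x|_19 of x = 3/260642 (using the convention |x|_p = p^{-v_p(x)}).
|3/260642|_19 = 130321

Step 1 — compute v_19(x) by factoring powers of 19 out of the numerator and denominator: v_19(3/260642) = -4. Step 2 — apply |x|_p = p^{-v_p(x)} = 19^{4} = 130321.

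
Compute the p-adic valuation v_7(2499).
v_7(2499) = 2

v_7(n) is the largest exponent k such that 7^k divides n. Factor out: 2499 = 7^2 · 51. (Sign doesn't affect v_p.) So v_7(2499) = 2.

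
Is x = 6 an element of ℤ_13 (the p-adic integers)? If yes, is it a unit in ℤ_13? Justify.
x ∈ ℤ_13^× (unit); v_13(x) = 0

ℤ_13 = {x ∈ ℚ_13 : v_13(x) ≥ 0} and ℤ_13^× = {x ∈ ℤ_13 : v_13(x) = 0}. Here v_13(6) = v_13(num) − v_13(den) = 0; compare against these criteria.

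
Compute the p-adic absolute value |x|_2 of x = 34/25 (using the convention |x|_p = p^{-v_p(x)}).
|34/25|_2 = 1/2

Step 1 — compute v_2(x) by factoring powers of 2 out of the numerator and denominator: v_2(34/25) = 1. Step 2 — apply |x|_p = p^{-v_p(x)} = 2^{-1} = 1/2.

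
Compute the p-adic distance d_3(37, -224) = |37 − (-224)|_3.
d_3(37, -224) = 1/9

Step 1 — x − y = 37 − (-224) = 261. Step 2 — v_3(261) = 2 (factor: 261 = (3^2 · 29); the sign does not affect v_p). Step 3 — |x − y|_3 = 3^{-2} = 1/9.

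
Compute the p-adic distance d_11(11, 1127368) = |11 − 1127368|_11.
d_11(11, 1127368) = 1/161051

Step 1 — x − y = 11 − 1127368 = -1127357. Step 2 — v_11(-1127357) = 5 (factor: -1127357 = −(11^5 · 7); the sign does not affect v_p). Step 3 — |x − y|_11 = 11^{-5} = 1/161051.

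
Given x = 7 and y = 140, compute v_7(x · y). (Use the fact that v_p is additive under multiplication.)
v_7(980) = 2

v_p(x) = 1 (factor: 7 = 7^1 · 1); v_p(y) = 1 (factor: 140 = 7^1 · 20). Additivity: v_p(xy) = v_p(x) + v_p(y) = 1 + 1 = 2. (Direct check: xy = 980 = 7^2 · (20).)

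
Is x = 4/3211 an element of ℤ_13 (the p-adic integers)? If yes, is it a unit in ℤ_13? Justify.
x ∉ ℤ_13 (v_13(x) = -2 < 0)

ℤ_13 = {x ∈ ℚ_13 : v_13(x) ≥ 0} and ℤ_13^× = {x ∈ ℤ_13 : v_13(x) = 0}. Here v_13(4/3211) = v_13(num) − v_13(den) = -2; compare against these criteria.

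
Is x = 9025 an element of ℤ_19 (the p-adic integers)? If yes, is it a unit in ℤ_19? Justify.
x ∈ ℤ_19 but not a unit; v_19(x) = 2 > 0

ℤ_19 = {x ∈ ℚ_19 : v_19(x) ≥ 0} and ℤ_19^× = {x ∈ ℤ_19 : v_19(x) = 0}. Here v_19(9025) = v_19(num) − v_19(den) = 2; compare against these criteria.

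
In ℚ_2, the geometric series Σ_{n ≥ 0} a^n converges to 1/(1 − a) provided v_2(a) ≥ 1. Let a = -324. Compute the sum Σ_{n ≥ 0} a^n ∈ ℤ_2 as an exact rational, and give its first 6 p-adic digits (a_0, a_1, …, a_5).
Σ a^n = 1/(1 − a) = 1/325;  first 6 digits = (1, 0, 1, 1, 0, 0)

v_2(a) = 2 ≥ 1, so the series converges in ℤ_2 to 1/(1 − a) = 1/(1 − (-324)) = 1/325. Expand this rational in ℤ_2: compute digits iteratively via d_i = x_i mod 2, x_{i+1} = (x_i − d_i)/2. The first 6 digits are (1, 0, 1, 1, 0, 0).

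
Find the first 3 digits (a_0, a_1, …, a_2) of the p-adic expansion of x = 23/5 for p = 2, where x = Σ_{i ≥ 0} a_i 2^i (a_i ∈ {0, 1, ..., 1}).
(a_0, …, a_2) = (1, 1, 0)

v_2(23/5) = 0 (numerator and denominator both coprime to 2), so x ∈ ℤ_2^×. Compute digits iteratively via a_i = x_i mod 2, x_{i+1} = (x_i − a_i)/2, with x_0 = x:
  x_0 = 23/5;  a_0 = 1;  x_1 = (x_0 − 1)/2 = 9/5
  x_1 = 9/5;  a_1 = 1;  x_2 = (x_1 − 1)/2 = 2/5
  x_2 = 2/5;  a_2 = 0;  x_3 = (x_2 − 0)/2 = 1/5
Digits: (1, 1, 0).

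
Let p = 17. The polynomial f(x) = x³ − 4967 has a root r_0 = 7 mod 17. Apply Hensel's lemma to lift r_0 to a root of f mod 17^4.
r_3 = 35265 (mod 83521)

Hensel: r_{i+1} = r_i − f(r_i)/f′(r_i) mod 17^{i+2}, where f′(x) = 3x². Iterate:
  r_0 = 7 (mod 17)
  r_1 = 7 (mod 289)
  r_2 = 874 (mod 4913)
  r_3 = 35265 (mod 83521)
Final: r = 35265 with f(r) ≡ 0 mod 17^4.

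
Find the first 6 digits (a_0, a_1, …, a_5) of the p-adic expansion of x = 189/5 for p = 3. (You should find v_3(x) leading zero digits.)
(a_0, …, a_5) = (0, 0, 0, 2, 1, 2)

v_3(189/5) = 3, so a_0 = ... = a_2 = 0. Factor out: x = 3^3 · u with u = 7/5 a unit in ℤ_3. Expand u iteratively via a_{v+i} = u_i mod 3, u_{i+1} = (u_i − a_{v+i})/3:
  u_0 = 7/5;  a_3 = 2;  u_1 = (u_0 − 2)/3 = -1/5
  u_1 = -1/5;  a_4 = 1;  u_2 = (u_1 − 1)/3 = -2/5
  u_2 = -2/5;  a_5 = 2;  u_3 = (u_2 − 2)/3 = -4/5
Digits: (0, 0, 0, 2, 1, 2).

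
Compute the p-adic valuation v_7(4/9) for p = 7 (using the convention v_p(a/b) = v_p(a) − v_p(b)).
v_7(4/9) = 0

Factor powers of 7 from the numerator and denominator of the reduced fraction: 4 = 7^0 · 4 and 9 = 7^0 · 9. Apply v_p(a/b) = v_p(a) − v_p(b): v_7(4/9) = 0 − 0 = 0.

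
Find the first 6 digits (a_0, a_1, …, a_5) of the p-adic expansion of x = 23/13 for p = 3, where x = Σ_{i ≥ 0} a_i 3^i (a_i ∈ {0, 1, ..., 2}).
(a_0, …, a_5) = (2, 2, 0, 0, 2, 0)

v_3(23/13) = 0 (numerator and denominator both coprime to 3), so x ∈ ℤ_3^×. Compute digits iteratively via a_i = x_i mod 3, x_{i+1} = (x_i − a_i)/3, with x_0 = x:
  x_0 = 23/13;  a_0 = 2;  x_1 = (x_0 − 2)/3 = -1/13
  x_1 = -1/13;  a_1 = 2;  x_2 = (x_1 − 2)/3 = -9/13
  x_2 = -9/13;  a_2 = 0;  x_3 = (x_2 − 0)/3 = -3/13
  x_3 = -3/13;  a_3 = 0;  x_4 = (x_3 − 0)/3 = -1/13
  x_4 = -1/13;  a_4 = 2;  x_5 = (x_4 − 2)/3 = -9/13
  x_5 = -9/13;  a_5 = 0;  x_6 = (x_5 − 0)/3 = -3/13
Digits: (2, 2, 0, 0, 2, 0).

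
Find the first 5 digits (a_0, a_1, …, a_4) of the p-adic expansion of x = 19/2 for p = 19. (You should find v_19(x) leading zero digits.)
(a_0, …, a_4) = (0, 10, 9, 9, 9)

v_19(19/2) = 1, so a_0 = ... = a_0 = 0. Factor out: x = 19^1 · u with u = 1/2 a unit in ℤ_19. Expand u iteratively via a_{v+i} = u_i mod 19, u_{i+1} = (u_i − a_{v+i})/19:
  u_0 = 1/2;  a_1 = 10;  u_1 = (u_0 − 10)/19 = -1/2
  u_1 = -1/2;  a_2 = 9;  u_2 = (u_1 − 9)/19 = -1/2
  u_2 = -1/2;  a_3 = 9;  u_3 = (u_2 − 9)/19 = -1/2
  u_3 = -1/2;  a_4 = 9;  u_4 = (u_3 − 9)/19 = -1/2
Digits: (0, 10, 9, 9, 9).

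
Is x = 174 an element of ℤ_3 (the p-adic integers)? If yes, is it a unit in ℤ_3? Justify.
x ∈ ℤ_3 but not a unit; v_3(x) = 1 > 0

ℤ_3 = {x ∈ ℚ_3 : v_3(x) ≥ 0} and ℤ_3^× = {x ∈ ℤ_3 : v_3(x) = 0}. Here v_3(174) = v_3(num) − v_3(den) = 1; compare against these criteria.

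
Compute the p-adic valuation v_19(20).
v_19(20) = 0

v_19(n) is the largest exponent k such that 19^k divides n. Factor out: 20 = 19^0 · 20. (Sign doesn't affect v_p.) So v_19(20) = 0.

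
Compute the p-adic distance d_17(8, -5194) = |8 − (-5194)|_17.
d_17(8, -5194) = 1/289

Step 1 — x − y = 8 − (-5194) = 5202. Step 2 — v_17(5202) = 2 (factor: 5202 = (17^2 · 18); the sign does not affect v_p). Step 3 — |x − y|_17 = 17^{-2} = 1/289.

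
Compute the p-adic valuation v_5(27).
v_5(27) = 0

v_5(n) is the largest exponent k such that 5^k divides n. Factor out: 27 = 5^0 · 27. (Sign doesn't affect v_p.) So v_5(27) = 0.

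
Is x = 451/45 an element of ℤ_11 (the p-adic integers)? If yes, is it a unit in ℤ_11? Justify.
x ∈ ℤ_11 but not a unit; v_11(x) = 1 > 0

ℤ_11 = {x ∈ ℚ_11 : v_11(x) ≥ 0} and ℤ_11^× = {x ∈ ℤ_11 : v_11(x) = 0}. Here v_11(451/45) = v_11(num) − v_11(den) = 1; compare against these criteria.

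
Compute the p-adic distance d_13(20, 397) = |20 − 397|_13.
d_13(20, 397) = 1/13

Step 1 — x − y = 20 − 397 = -377. Step 2 — v_13(-377) = 1 (factor: -377 = −(13^1 · 29); the sign does not affect v_p). Step 3 — |x − y|_13 = 13^{-1} = 1/13.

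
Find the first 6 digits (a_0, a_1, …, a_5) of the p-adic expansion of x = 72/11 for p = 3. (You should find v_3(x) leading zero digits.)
(a_0, …, a_5) = (0, 0, 1, 1, 1, 2)

v_3(72/11) = 2, so a_0 = ... = a_1 = 0. Factor out: x = 3^2 · u with u = 8/11 a unit in ℤ_3. Expand u iteratively via a_{v+i} = u_i mod 3, u_{i+1} = (u_i − a_{v+i})/3:
  u_0 = 8/11;  a_2 = 1;  u_1 = (u_0 − 1)/3 = -1/11
  u_1 = -1/11;  a_3 = 1;  u_2 = (u_1 − 1)/3 = -4/11
  u_2 = -4/11;  a_4 = 1;  u_3 = (u_2 − 1)/3 = -5/11
  u_3 = -5/11;  a_5 = 2;  u_4 = (u_3 − 2)/3 = -9/11
Digits: (0, 0, 1, 1, 1, 2).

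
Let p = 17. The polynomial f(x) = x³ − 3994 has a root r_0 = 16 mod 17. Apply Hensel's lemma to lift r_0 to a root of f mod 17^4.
r_3 = 58938 (mod 83521)

Hensel: r_{i+1} = r_i − f(r_i)/f′(r_i) mod 17^{i+2}, where f′(x) = 3x². Iterate:
  r_0 = 16 (mod 17)
  r_1 = 271 (mod 289)
  r_2 = 4895 (mod 4913)
  r_3 = 58938 (mod 83521)
Final: r = 58938 with f(r) ≡ 0 mod 17^4.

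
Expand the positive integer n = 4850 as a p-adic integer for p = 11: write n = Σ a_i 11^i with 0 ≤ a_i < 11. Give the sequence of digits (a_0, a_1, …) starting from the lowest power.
(a_0, a_1, …) = (10, 0, 7, 3)

Repeated division by 11 gives the digits low-to-high: 4850 = 10 + 7·11^2 + 3·11^3. Digit sequence: (10, 0, 7, 3).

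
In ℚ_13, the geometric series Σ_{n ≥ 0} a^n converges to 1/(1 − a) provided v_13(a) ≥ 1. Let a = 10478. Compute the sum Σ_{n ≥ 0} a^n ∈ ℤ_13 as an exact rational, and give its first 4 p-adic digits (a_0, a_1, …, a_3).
Σ a^n = 1/(1 − a) = -1/10477;  first 4 digits = (1, 0, 10, 4)

v_13(a) = 2 ≥ 1, so the series converges in ℤ_13 to 1/(1 − a) = 1/(1 − 10478) = -1/10477. Expand this rational in ℤ_13: compute digits iteratively via d_i = x_i mod 13, x_{i+1} = (x_i − d_i)/13. The first 4 digits are (1, 0, 10, 4).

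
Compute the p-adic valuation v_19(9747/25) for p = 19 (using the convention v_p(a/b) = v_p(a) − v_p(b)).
v_19(9747/25) = 2

Factor powers of 19 from the numerator and denominator of the reduced fraction: 9747 = 19^2 · 27 and 25 = 19^0 · 25. Apply v_p(a/b) = v_p(a) − v_p(b): v_19(9747/25) = 2 − 0 = 2.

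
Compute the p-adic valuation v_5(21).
v_5(21) = 0

v_5(n) is the largest exponent k such that 5^k divides n. Factor out: 21 = 5^0 · 21. (Sign doesn't affect v_p.) So v_5(21) = 0.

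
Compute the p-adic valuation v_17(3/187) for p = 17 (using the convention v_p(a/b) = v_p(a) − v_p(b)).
v_17(3/187) = -1

Factor powers of 17 from the numerator and denominator of the reduced fraction: 3 = 17^0 · 3 and 187 = 17^1 · 11. Apply v_p(a/b) = v_p(a) − v_p(b): v_17(3/187) = 0 − 1 = -1.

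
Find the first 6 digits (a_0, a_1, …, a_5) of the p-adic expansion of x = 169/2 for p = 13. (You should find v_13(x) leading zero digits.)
(a_0, …, a_5) = (0, 0, 7, 6, 6, 6)

v_13(169/2) = 2, so a_0 = ... = a_1 = 0. Factor out: x = 13^2 · u with u = 1/2 a unit in ℤ_13. Expand u iteratively via a_{v+i} = u_i mod 13, u_{i+1} = (u_i − a_{v+i})/13:
  u_0 = 1/2;  a_2 = 7;  u_1 = (u_0 − 7)/13 = -1/2
  u_1 = -1/2;  a_3 = 6;  u_2 = (u_1 − 6)/13 = -1/2
  u_2 = -1/2;  a_4 = 6;  u_3 = (u_2 − 6)/13 = -1/2
  u_3 = -1/2;  a_5 = 6;  u_4 = (u_3 − 6)/13 = -1/2
Digits: (0, 0, 7, 6, 6, 6).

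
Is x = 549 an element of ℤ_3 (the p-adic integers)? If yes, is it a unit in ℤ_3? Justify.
x ∈ ℤ_3 but not a unit; v_3(x) = 2 > 0

ℤ_3 = {x ∈ ℚ_3 : v_3(x) ≥ 0} and ℤ_3^× = {x ∈ ℤ_3 : v_3(x) = 0}. Here v_3(549) = v_3(num) − v_3(den) = 2; compare against these criteria.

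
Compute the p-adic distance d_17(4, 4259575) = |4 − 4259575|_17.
d_17(4, 4259575) = 1/1419857

Step 1 — x − y = 4 − 4259575 = -4259571. Step 2 — v_17(-4259571) = 5 (factor: -4259571 = −(17^5 · 3); the sign does not affect v_p). Step 3 — |x − y|_17 = 17^{-5} = 1/1419857.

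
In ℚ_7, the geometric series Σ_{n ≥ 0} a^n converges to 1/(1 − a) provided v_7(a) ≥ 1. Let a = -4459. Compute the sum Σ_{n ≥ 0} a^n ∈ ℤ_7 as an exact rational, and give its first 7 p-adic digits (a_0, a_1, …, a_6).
Σ a^n = 1/(1 − a) = 1/4460;  first 7 digits = (1, 0, 0, 1, 5, 6, 0)

v_7(a) = 3 ≥ 1, so the series converges in ℤ_7 to 1/(1 − a) = 1/(1 − (-4459)) = 1/4460. Expand this rational in ℤ_7: compute digits iteratively via d_i = x_i mod 7, x_{i+1} = (x_i − d_i)/7. The first 7 digits are (1, 0, 0, 1, 5, 6, 0).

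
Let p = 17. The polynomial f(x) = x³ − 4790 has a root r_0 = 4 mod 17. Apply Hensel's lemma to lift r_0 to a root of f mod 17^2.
r_1 = 259 (mod 289)

Hensel: r_{i+1} = r_i − f(r_i)/f′(r_i) mod 17^{i+2}, where f′(x) = 3x². Iterate:
  r_0 = 4 (mod 17)
  r_1 = 259 (mod 289)
Final: r = 259 with f(r) ≡ 0 mod 17^2.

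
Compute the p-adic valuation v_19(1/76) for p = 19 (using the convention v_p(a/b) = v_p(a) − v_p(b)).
v_19(1/76) = -1

Factor powers of 19 from the numerator and denominator of the reduced fraction: 1 = 19^0 · 1 and 76 = 19^1 · 4. Apply v_p(a/b) = v_p(a) − v_p(b): v_19(1/76) = 0 − 1 = -1.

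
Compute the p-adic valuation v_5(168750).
v_5(168750) = 5

v_5(n) is the largest exponent k such that 5^k divides n. Factor out: 168750 = 5^5 · 54. (Sign doesn't affect v_p.) So v_5(168750) = 5.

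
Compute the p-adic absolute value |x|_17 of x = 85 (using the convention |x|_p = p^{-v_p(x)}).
|85|_17 = 1/17

Step 1 — compute v_17(x) by factoring powers of 17 out of the numerator and denominator: v_17(85) = 1. Step 2 — apply |x|_p = p^{-v_p(x)} = 17^{-1} = 1/17.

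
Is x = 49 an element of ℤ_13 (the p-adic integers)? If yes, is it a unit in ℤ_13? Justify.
x ∈ ℤ_13^× (unit); v_13(x) = 0

ℤ_13 = {x ∈ ℚ_13 : v_13(x) ≥ 0} and ℤ_13^× = {x ∈ ℤ_13 : v_13(x) = 0}. Here v_13(49) = v_13(num) − v_13(den) = 0; compare against these criteria.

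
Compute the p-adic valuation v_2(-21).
v_2(-21) = 0

v_2(n) is the largest exponent k such that 2^k divides n. Factor out: -21 = -2^0 · 21. (Sign doesn't affect v_p.) So v_2(-21) = 0.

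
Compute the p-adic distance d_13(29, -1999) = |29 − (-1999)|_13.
d_13(29, -1999) = 1/169

Step 1 — x − y = 29 − (-1999) = 2028. Step 2 — v_13(2028) = 2 (factor: 2028 = (13^2 · 12); the sign does not affect v_p). Step 3 — |x − y|_13 = 13^{-2} = 1/169.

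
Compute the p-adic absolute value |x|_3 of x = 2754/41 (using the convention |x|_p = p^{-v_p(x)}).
|2754/41|_3 = 1/81

Step 1 — compute v_3(x) by factoring powers of 3 out of the numerator and denominator: v_3(2754/41) = 4. Step 2 — apply |x|_p = p^{-v_p(x)} = 3^{-4} = 1/81.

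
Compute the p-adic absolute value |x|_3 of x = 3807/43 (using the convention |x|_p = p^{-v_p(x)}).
|3807/43|_3 = 1/81

Step 1 — compute v_3(x) by factoring powers of 3 out of the numerator and denominator: v_3(3807/43) = 4. Step 2 — apply |x|_p = p^{-v_p(x)} = 3^{-4} = 1/81.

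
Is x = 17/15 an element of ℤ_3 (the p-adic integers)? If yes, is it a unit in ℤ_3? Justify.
x ∉ ℤ_3 (v_3(x) = -1 < 0)

ℤ_3 = {x ∈ ℚ_3 : v_3(x) ≥ 0} and ℤ_3^× = {x ∈ ℤ_3 : v_3(x) = 0}. Here v_3(17/15) = v_3(num) − v_3(den) = -1; compare against these criteria.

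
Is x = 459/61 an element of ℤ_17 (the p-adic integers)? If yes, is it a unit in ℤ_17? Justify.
x ∈ ℤ_17 but not a unit; v_17(x) = 1 > 0

ℤ_17 = {x ∈ ℚ_17 : v_17(x) ≥ 0} and ℤ_17^× = {x ∈ ℤ_17 : v_17(x) = 0}. Here v_17(459/61) = v_17(num) − v_17(den) = 1; compare against these criteria.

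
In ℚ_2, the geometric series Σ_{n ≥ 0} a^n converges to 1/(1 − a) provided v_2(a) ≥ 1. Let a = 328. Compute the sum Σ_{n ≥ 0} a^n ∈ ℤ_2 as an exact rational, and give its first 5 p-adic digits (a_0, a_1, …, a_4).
Σ a^n = 1/(1 − a) = -1/327;  first 5 digits = (1, 0, 0, 1, 0)

v_2(a) = 3 ≥ 1, so the series converges in ℤ_2 to 1/(1 − a) = 1/(1 − 328) = -1/327. Expand this rational in ℤ_2: compute digits iteratively via d_i = x_i mod 2, x_{i+1} = (x_i − d_i)/2. The first 5 digits are (1, 0, 0, 1, 0).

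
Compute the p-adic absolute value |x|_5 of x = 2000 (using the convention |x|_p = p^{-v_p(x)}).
|2000|_5 = 1/125

Step 1 — compute v_5(x) by factoring powers of 5 out of the numerator and denominator: v_5(2000) = 3. Step 2 — apply |x|_p = p^{-v_p(x)} = 5^{-3} = 1/125.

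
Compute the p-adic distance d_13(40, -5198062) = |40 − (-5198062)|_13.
d_13(40, -5198062) = 1/371293

Step 1 — x − y = 40 − (-5198062) = 5198102. Step 2 — v_13(5198102) = 5 (factor: 5198102 = (13^5 · 14); the sign does not affect v_p). Step 3 — |x − y|_13 = 13^{-5} = 1/371293.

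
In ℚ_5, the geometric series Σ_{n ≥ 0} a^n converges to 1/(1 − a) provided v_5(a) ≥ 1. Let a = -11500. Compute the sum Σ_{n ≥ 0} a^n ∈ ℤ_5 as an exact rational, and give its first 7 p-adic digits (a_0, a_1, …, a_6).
Σ a^n = 1/(1 − a) = 1/11501;  first 7 digits = (1, 0, 0, 3, 1, 1, 3)

v_5(a) = 3 ≥ 1, so the series converges in ℤ_5 to 1/(1 − a) = 1/(1 − (-11500)) = 1/11501. Expand this rational in ℤ_5: compute digits iteratively via d_i = x_i mod 5, x_{i+1} = (x_i − d_i)/5. The first 7 digits are (1, 0, 0, 3, 1, 1, 3).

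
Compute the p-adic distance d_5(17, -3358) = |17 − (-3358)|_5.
d_5(17, -3358) = 1/125

Step 1 — x − y = 17 − (-3358) = 3375. Step 2 — v_5(3375) = 3 (factor: 3375 = (5^3 · 27); the sign does not affect v_p). Step 3 — |x − y|_5 = 5^{-3} = 1/125.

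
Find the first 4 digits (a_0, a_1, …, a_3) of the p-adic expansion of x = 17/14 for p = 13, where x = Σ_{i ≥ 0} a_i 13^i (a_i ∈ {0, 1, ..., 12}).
(a_0, …, a_3) = (4, 10, 2, 10)

v_13(17/14) = 0 (numerator and denominator both coprime to 13), so x ∈ ℤ_13^×. Compute digits iteratively via a_i = x_i mod 13, x_{i+1} = (x_i − a_i)/13, with x_0 = x:
  x_0 = 17/14;  a_0 = 4;  x_1 = (x_0 − 4)/13 = -3/14
  x_1 = -3/14;  a_1 = 10;  x_2 = (x_1 − 10)/13 = -11/14
  x_2 = -11/14;  a_2 = 2;  x_3 = (x_2 − 2)/13 = -3/14
  x_3 = -3/14;  a_3 = 10;  x_4 = (x_3 − 10)/13 = -11/14
Digits: (4, 10, 2, 10).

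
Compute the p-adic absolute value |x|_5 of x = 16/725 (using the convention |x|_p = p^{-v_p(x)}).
|16/725|_5 = 25

Step 1 — compute v_5(x) by factoring powers of 5 out of the numerator and denominator: v_5(16/725) = -2. Step 2 — apply |x|_p = p^{-v_p(x)} = 5^{2} = 25.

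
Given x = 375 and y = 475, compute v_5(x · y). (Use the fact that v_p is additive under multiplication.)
v_5(178125) = 5

v_p(x) = 3 (factor: 375 = 5^3 · 3); v_p(y) = 2 (factor: 475 = 5^2 · 19). Additivity: v_p(xy) = v_p(x) + v_p(y) = 3 + 2 = 5. (Direct check: xy = 178125 = 5^5 · (57).)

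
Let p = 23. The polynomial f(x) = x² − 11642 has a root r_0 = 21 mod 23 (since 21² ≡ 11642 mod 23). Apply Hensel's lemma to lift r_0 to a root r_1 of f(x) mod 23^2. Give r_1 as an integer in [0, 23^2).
r_1 = 527 (mod 529)

Hensel's recurrence: r_{i+1} = r_i − f(r_i)·(f′(r_i))^{-1} mod 23^{i+2}, with f′(x) = 2x. Iterate:
  r_0 = 21 (mod 23)
  r_1 = 527 (mod 529)
Final: r_1 = 527, and one checks f(r_1) ≡ 0 mod 23^2.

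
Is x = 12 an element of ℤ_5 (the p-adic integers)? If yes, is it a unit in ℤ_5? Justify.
x ∈ ℤ_5^× (unit); v_5(x) = 0

ℤ_5 = {x ∈ ℚ_5 : v_5(x) ≥ 0} and ℤ_5^× = {x ∈ ℤ_5 : v_5(x) = 0}. Here v_5(12) = v_5(num) − v_5(den) = 0; compare against these criteria.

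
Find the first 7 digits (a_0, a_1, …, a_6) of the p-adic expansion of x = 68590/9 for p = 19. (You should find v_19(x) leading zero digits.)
(a_0, …, a_6) = (0, 0, 0, 18, 16, 16, 16)

v_19(68590/9) = 3, so a_0 = ... = a_2 = 0. Factor out: x = 19^3 · u with u = 10/9 a unit in ℤ_19. Expand u iteratively via a_{v+i} = u_i mod 19, u_{i+1} = (u_i − a_{v+i})/19:
  u_0 = 10/9;  a_3 = 18;  u_1 = (u_0 − 18)/19 = -8/9
  u_1 = -8/9;  a_4 = 16;  u_2 = (u_1 − 16)/19 = -8/9
  u_2 = -8/9;  a_5 = 16;  u_3 = (u_2 − 16)/19 = -8/9
  u_3 = -8/9;  a_6 = 16;  u_4 = (u_3 − 16)/19 = -8/9
Digits: (0, 0, 0, 18, 16, 16, 16).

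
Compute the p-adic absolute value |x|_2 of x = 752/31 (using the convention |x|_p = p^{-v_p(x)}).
|752/31|_2 = 1/16

Step 1 — compute v_2(x) by factoring powers of 2 out of the numerator and denominator: v_2(752/31) = 4. Step 2 — apply |x|_p = p^{-v_p(x)} = 2^{-4} = 1/16.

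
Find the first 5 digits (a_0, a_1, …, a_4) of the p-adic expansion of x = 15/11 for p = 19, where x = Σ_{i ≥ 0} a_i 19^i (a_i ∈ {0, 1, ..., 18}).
(a_0, …, a_4) = (10, 3, 5, 17, 6)

v_19(15/11) = 0 (numerator and denominator both coprime to 19), so x ∈ ℤ_19^×. Compute digits iteratively via a_i = x_i mod 19, x_{i+1} = (x_i − a_i)/19, with x_0 = x:
  x_0 = 15/11;  a_0 = 10;  x_1 = (x_0 − 10)/19 = -5/11
  x_1 = -5/11;  a_1 = 3;  x_2 = (x_1 − 3)/19 = -2/11
  x_2 = -2/11;  a_2 = 5;  x_3 = (x_2 − 5)/19 = -3/11
  x_3 = -3/11;  a_3 = 17;  x_4 = (x_3 − 17)/19 = -10/11
  x_4 = -10/11;  a_4 = 6;  x_5 = (x_4 − 6)/19 = -4/11
Digits: (10, 3, 5, 17, 6).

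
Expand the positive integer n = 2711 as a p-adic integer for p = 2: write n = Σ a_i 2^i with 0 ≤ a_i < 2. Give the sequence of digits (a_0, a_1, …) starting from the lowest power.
(a_0, a_1, …) = (1, 1, 1, 0, 1, 0, 0, 1, 0, 1, 0, 1)

Repeated division by 2 gives the digits low-to-high: 2711 = 1 + 1·2^1 + 1·2^2 + 1·2^4 + 1·2^7 + 1·2^9 + 1·2^11. Digit sequence: (1, 1, 1, 0, 1, 0, 0, 1, 0, 1, 0, 1).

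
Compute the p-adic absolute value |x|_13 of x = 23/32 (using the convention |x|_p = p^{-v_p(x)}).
|23/32|_13 = 1

Step 1 — compute v_13(x) by factoring powers of 13 out of the numerator and denominator: v_13(23/32) = 0. Step 2 — apply |x|_p = p^{-v_p(x)} = 13^{0} = 1.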